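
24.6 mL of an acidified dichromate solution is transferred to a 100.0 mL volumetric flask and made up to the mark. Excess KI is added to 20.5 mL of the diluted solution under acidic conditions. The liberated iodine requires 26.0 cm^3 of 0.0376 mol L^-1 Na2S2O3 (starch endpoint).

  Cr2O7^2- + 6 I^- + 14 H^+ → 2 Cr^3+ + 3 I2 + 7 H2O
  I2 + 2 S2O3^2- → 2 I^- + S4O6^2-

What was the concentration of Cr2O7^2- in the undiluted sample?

0.0323 mol/L

n(S2O3^2-) = 0.0260 × 0.0376 = 9.78 × 10^-4 mol
n(I2) = n(S2O3^2-)/2 = 4.89 × 10^-4 mol
From the 1:3 ratio, n(Cr2O7^2-) in the aliquot = 1/3 × 4.89 × 10^-4 = 1.63 × 10^-4 mol
[Cr2O7^2-]_dilute = 1.63 × 10^-4 / 0.0205 = 0.00795 mol/L
[Cr2O7^2-]_original = 0.00795 × 100.0/24.6 = 0.0323 mol/L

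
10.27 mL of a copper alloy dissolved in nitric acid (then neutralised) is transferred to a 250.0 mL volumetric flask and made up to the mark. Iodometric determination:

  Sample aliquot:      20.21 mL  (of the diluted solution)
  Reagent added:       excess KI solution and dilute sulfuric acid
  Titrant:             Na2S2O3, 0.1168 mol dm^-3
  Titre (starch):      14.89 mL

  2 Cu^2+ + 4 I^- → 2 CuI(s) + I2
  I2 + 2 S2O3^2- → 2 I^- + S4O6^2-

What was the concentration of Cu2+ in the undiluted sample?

n(S2O3^2-) = 0.01489 × 0.1168 = 1.739 × 10^-3 mol
n(I2) = n(S2O3^2-)/2 = 8.696 × 10^-4 mol
From the 2:1 ratio, n(Cu2+) in the aliquot = 2/1 × 8.696 × 10^-4 = 1.739 × 10^-3 mol
[Cu2+]_dilute = 1.739 × 10^-3 / 0.02021 = 0.08605 mol/L
[Cu2+]_original = 0.08605 × 250.0/10.27 = 2.095 mol/L

2.095 mol/L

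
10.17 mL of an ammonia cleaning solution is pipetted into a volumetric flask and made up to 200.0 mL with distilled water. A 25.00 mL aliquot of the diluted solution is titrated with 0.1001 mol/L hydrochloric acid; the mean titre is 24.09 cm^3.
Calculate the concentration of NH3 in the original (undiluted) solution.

1.897 mol/L

NH3 + HCl → NH4Cl
n(HCl) = 0.02409 × 0.1001 = 2.411 × 10^-3 mol
n(NH3) in the aliquot = 2.411 × 10^-3 mol (1:1 ratio)
[NH3]_dilute = 2.411 × 10^-3 / 0.02500 = 0.09646 mol/L
Dilution factor = 200.0 / 10.17 = 19.67
[NH3]_stock = 0.09646 × 19.67 = 1.897 mol/L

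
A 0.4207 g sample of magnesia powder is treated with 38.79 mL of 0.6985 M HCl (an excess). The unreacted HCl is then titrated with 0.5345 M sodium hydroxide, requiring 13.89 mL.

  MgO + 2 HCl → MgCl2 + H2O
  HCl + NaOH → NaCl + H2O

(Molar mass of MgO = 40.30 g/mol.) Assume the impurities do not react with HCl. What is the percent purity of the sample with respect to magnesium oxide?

94.22 %

n(HCl) added = 0.03879 × 0.6985 = 0.02709 mol
n(NaOH) used in back-titration = 0.01389 × 0.5345 = 7.424 × 10^-3 mol
n(HCl) left over = 7.424 × 10^-3 mol (1:1 ratio)
n(HCl) consumed by analyte = 0.02709 − 7.424 × 10^-3 = 0.01967 mol
From the 1:2 ratio, n(MgO) = 1/2 × 0.01967 = 9.835 × 10^-3 mol
mass of MgO = 9.835 × 10^-3 × 40.30 = 0.3964 g
% MgO = 0.3964 / 0.4207 × 100 = 94.22 %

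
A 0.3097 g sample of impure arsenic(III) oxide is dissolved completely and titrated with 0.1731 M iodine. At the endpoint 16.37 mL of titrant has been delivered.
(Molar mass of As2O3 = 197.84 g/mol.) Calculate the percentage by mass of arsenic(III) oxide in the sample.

As2O3 + 2 I2 + 2 H2O → As2O5 + 4 HI
n(I2) = 0.01637 L × 0.1731 mol/L = 2.834 × 10^-3 mol
From the 1:2 ratio, n(As2O3) = 1/2 × 2.834 × 10^-3 = 1.417 × 10^-3 mol
mass of As2O3 = 1.417 × 10^-3 × 197.84 g/mol = 0.2803 g
% As2O3 = 0.2803 / 0.3097 × 100 = 90.51 %

90.51 %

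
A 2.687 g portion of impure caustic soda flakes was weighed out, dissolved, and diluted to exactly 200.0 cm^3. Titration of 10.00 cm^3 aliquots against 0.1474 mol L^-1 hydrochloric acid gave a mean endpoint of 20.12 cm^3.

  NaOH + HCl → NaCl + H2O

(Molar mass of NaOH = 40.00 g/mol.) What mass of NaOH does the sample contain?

2.373 g

n(HCl) per titration = 0.02012 × 0.1474 = 2.966 × 10^-3 mol
n(NaOH) in each aliquot = 2.966 × 10^-3 mol (1:1 ratio)
n(NaOH) in the whole flask = 2.966 × 10^-3 × 200.0/10.00 = 0.05931 mol
mass of NaOH = 0.05931 × 40.00 = 2.373 g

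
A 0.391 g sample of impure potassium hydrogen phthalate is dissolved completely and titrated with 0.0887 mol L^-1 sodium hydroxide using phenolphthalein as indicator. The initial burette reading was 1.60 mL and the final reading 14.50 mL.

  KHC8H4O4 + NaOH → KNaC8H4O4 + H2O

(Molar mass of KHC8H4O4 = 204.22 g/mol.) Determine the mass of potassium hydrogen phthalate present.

n(NaOH) = 0.0129 L × 0.0887 mol/L = 1.14 × 10^-3 mol
n(KHC8H4O4) = 1.14 × 10^-3 mol (1:1 ratio)
mass of KHC8H4O4 = 1.14 × 10^-3 × 204.22 g/mol = 0.234 g

0.234 g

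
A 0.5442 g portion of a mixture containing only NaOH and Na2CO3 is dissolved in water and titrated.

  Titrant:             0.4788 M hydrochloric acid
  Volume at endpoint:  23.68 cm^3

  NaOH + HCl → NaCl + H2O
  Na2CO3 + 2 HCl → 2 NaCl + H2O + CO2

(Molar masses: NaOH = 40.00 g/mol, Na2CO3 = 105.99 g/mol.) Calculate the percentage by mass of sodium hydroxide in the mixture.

n(HCl) = 0.02368 × 0.4788 = 0.01134 mol
Let x = n(NaOH), y = n(Na2CO3).
Titrant: 1x + 2y = 0.01134;  mass: 40.00x + 105.99y = 0.5442
Solving, x = 4.360 × 10^-3 mol, y = 3.489 × 10^-3 mol
mass of NaOH = 4.360 × 10^-3 × 40.00 = 0.1744 g
% NaOH = 0.1744 / 0.5442 × 100 = 32.05 %

32.05 %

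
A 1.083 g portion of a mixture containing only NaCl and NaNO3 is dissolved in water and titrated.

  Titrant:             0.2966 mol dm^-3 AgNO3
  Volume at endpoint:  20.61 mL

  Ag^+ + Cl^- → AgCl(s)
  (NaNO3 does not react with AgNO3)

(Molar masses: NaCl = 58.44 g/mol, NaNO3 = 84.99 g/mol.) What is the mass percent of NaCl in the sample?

n(AgNO3) = 0.02061 × 0.2966 = 6.113 × 10^-3 mol
Let x = n(NaCl), y = n(NaNO3).
Titrant: 1x = 6.113 × 10^-3;  mass: 58.44x + 84.99y = 1.083
Solving, x = 6.113 × 10^-3 mol, y = 8.539 × 10^-3 mol
mass of NaCl = 6.113 × 10^-3 × 58.44 = 0.3572 g
% NaCl = 0.3572 / 1.083 × 100 = 32.99 %

32.99 %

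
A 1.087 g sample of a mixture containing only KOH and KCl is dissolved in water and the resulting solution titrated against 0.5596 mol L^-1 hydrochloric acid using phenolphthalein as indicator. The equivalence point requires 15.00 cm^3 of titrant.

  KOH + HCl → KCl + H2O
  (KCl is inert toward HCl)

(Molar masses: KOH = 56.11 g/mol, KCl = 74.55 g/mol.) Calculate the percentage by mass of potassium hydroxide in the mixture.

43.33 %

n(HCl) = 0.01500 × 0.5596 = 8.394 × 10^-3 mol
Let x = n(KOH), y = n(KCl).
Titrant: 1x = 8.394 × 10^-3;  mass: 56.11x + 74.55y = 1.087
Solving, x = 8.394 × 10^-3 mol, y = 8.263 × 10^-3 mol
mass of KOH = 8.394 × 10^-3 × 56.11 = 0.4710 g
% KOH = 0.4710 / 1.087 × 100 = 43.33 %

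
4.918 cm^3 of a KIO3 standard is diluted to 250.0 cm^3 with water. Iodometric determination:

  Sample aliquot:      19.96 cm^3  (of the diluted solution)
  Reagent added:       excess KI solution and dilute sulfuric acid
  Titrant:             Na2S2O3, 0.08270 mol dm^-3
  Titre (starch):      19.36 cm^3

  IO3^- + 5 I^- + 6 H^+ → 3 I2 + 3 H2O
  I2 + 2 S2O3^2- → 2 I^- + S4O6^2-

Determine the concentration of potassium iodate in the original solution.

n(S2O3^2-) = 0.01936 × 0.08270 = 1.601 × 10^-3 mol
n(I2) = n(S2O3^2-)/2 = 8.005 × 10^-4 mol
From the 1:3 ratio, n(IO3^-) in the aliquot = 1/3 × 8.005 × 10^-4 = 2.668 × 10^-4 mol
[IO3^-]_dilute = 2.668 × 10^-4 / 0.01996 = 0.01337 mol/L
[IO3^-]_original = 0.01337 × 250.0/4.918 = 0.6796 mol/L

0.6796 mol/L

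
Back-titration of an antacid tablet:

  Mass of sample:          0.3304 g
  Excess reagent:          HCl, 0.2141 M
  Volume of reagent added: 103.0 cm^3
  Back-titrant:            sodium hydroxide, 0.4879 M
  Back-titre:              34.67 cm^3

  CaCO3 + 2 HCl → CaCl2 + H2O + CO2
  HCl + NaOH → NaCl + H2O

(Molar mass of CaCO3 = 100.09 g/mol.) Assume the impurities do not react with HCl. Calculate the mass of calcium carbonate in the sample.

0.2571 g

n(HCl) added = 0.1030 × 0.2141 = 0.02205 mol
n(NaOH) used in back-titration = 0.03467 × 0.4879 = 0.01692 mol
n(HCl) left over = 0.01692 mol (1:1 ratio)
n(HCl) consumed by analyte = 0.02205 − 0.01692 = 5.137 × 10^-3 mol
From the 1:2 ratio, n(CaCO3) = 1/2 × 5.137 × 10^-3 = 2.568 × 10^-3 mol
mass of CaCO3 = 2.568 × 10^-3 × 100.09 = 0.2571 g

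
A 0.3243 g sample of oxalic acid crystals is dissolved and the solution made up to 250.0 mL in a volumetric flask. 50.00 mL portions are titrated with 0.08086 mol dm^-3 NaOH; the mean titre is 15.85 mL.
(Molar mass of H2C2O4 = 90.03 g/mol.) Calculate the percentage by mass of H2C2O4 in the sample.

H2C2O4 + 2 NaOH → Na2C2O4 + 2 H2O
n(NaOH) per titration = 0.01585 × 0.08086 = 1.282 × 10^-3 mol
From the 1:2 ratio, n(H2C2O4) in each aliquot = 1/2 × 1.282 × 10^-3 = 6.408 × 10^-4 mol
n(H2C2O4) in the whole flask = 6.408 × 10^-4 × 250.0/50.00 = 3.204 × 10^-3 mol
mass of H2C2O4 = 3.204 × 10^-3 × 90.03 = 0.2885 g
% H2C2O4 = 0.2885 / 0.3243 × 100 = 88.95 %

88.95 %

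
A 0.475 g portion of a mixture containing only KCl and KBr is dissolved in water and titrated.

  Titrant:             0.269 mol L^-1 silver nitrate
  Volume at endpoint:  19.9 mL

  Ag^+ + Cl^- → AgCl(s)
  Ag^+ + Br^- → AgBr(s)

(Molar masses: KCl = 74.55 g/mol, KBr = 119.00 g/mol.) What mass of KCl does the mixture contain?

n(AgNO3) = 0.0199 × 0.269 = 5.35 × 10^-3 mol
Let x = n(KCl), y = n(KBr).
Titrant: 1x + 1y = 5.35 × 10^-3;  mass: 74.55x + 119.00y = 0.475
Solving, x = 3.64 × 10^-3 mol, y = 1.71 × 10^-3 mol
mass of KCl = 3.64 × 10^-3 × 74.55 = 0.272 g

0.272 g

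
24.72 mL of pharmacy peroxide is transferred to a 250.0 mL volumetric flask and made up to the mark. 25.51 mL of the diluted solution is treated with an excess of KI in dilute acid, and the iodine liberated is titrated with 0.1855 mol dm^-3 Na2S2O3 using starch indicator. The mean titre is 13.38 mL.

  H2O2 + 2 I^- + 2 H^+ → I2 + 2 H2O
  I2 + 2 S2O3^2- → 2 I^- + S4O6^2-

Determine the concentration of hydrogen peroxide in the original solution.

0.4920 mol/L

n(S2O3^2-) = 0.01338 × 0.1855 = 2.482 × 10^-3 mol
n(I2) = n(S2O3^2-)/2 = 1.241 × 10^-3 mol
n(H2O2) in the aliquot = 1.241 × 10^-3 mol (1:1 ratio)
[H2O2]_dilute = 1.241 × 10^-3 / 0.02551 = 0.04865 mol/L
[H2O2]_original = 0.04865 × 250.0/24.72 = 0.4920 mol/L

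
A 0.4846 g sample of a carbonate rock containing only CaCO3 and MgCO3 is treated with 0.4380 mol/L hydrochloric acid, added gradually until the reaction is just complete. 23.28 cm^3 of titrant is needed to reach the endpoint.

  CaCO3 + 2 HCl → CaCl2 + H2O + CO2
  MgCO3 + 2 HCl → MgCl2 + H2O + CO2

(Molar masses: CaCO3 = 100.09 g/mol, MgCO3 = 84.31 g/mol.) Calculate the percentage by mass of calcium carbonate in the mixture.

n(HCl) = 0.02328 × 0.4380 = 0.01020 mol
Let x = n(CaCO3), y = n(MgCO3).
Titrant: 2x + 2y = 0.01020;  mass: 100.09x + 84.31y = 0.4846
Solving, x = 3.470 × 10^-3 mol, y = 1.628 × 10^-3 mol
mass of CaCO3 = 3.470 × 10^-3 × 100.09 = 0.3473 g
% CaCO3 = 0.3473 / 0.4846 × 100 = 71.68 %

71.68 %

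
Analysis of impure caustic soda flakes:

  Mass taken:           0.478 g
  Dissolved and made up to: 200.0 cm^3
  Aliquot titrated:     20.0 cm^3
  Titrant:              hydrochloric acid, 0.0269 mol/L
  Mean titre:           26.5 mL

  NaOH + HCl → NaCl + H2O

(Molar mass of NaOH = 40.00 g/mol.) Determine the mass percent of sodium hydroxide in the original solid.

59.7 %

n(HCl) per titration = 0.0265 × 0.0269 = 7.13 × 10^-4 mol
n(NaOH) in each aliquot = 7.13 × 10^-4 mol (1:1 ratio)
n(NaOH) in the whole flask = 7.13 × 10^-4 × 200.0/20.0 = 7.13 × 10^-3 mol
mass of NaOH = 7.13 × 10^-3 × 40.00 = 0.285 g
% NaOH = 0.285 / 0.478 × 100 = 59.7 %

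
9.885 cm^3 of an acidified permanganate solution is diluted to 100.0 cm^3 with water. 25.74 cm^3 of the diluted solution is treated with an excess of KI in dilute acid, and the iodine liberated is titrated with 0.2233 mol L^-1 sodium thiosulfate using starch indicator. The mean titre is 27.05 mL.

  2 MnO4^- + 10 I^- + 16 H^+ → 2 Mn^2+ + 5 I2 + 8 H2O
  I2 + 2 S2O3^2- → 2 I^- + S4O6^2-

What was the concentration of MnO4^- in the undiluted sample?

n(S2O3^2-) = 0.02705 × 0.2233 = 6.040 × 10^-3 mol
n(I2) = n(S2O3^2-)/2 = 3.020 × 10^-3 mol
From the 2:5 ratio, n(MnO4^-) in the aliquot = 2/5 × 3.020 × 10^-3 = 1.208 × 10^-3 mol
[MnO4^-]_dilute = 1.208 × 10^-3 / 0.02574 = 0.04693 mol/L
[MnO4^-]_original = 0.04693 × 100.0/9.885 = 0.4748 mol/L

0.4748 mol/L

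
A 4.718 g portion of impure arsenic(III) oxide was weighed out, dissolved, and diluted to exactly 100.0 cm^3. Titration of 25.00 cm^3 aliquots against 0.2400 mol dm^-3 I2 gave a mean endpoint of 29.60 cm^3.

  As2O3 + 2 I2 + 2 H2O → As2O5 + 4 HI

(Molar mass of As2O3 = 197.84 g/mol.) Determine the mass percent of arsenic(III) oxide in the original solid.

59.58 %

n(I2) per titration = 0.02960 × 0.2400 = 7.104 × 10^-3 mol
From the 1:2 ratio, n(As2O3) in each aliquot = 1/2 × 7.104 × 10^-3 = 3.552 × 10^-3 mol
n(As2O3) in the whole flask = 3.552 × 10^-3 × 100.0/25.00 = 0.01421 mol
mass of As2O3 = 0.01421 × 197.84 = 2.811 g
% As2O3 = 2.811 / 4.718 × 100 = 59.58 %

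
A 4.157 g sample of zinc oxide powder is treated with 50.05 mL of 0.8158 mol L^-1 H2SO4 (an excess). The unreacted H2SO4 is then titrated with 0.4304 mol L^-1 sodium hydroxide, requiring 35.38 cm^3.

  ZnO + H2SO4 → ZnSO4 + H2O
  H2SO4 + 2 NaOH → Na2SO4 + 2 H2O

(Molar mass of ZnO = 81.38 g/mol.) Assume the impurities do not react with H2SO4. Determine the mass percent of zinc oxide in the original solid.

n(H2SO4) added = 0.05005 × 0.8158 = 0.04083 mol
n(NaOH) used in back-titration = 0.03538 × 0.4304 = 0.01523 mol
From the 1:2 ratio, n(H2SO4) left over = 1/2 × 0.01523 = 7.614 × 10^-3 mol
n(H2SO4) consumed by analyte = 0.04083 − 7.614 × 10^-3 = 0.03322 mol
n(ZnO) = 0.03322 mol (1:1 ratio)
mass of ZnO = 0.03322 × 81.38 = 2.703 g
% ZnO = 2.703 / 4.157 × 100 = 65.03 %

65.03 %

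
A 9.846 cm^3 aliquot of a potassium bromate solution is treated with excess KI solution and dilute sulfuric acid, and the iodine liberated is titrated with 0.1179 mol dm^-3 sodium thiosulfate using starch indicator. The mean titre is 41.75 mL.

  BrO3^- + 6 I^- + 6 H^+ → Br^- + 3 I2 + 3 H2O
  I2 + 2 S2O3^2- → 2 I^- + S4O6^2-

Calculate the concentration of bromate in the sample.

0.08332 mol/L

n(S2O3^2-) = 0.04175 × 0.1179 = 4.922 × 10^-3 mol
n(I2) = n(S2O3^2-)/2 = 2.461 × 10^-3 mol
From the 1:3 ratio, n(BrO3^-) in the aliquot = 1/3 × 2.461 × 10^-3 = 8.204 × 10^-4 mol
[BrO3^-] = 8.204 × 10^-4 / 0.009846 = 0.08332 mol/L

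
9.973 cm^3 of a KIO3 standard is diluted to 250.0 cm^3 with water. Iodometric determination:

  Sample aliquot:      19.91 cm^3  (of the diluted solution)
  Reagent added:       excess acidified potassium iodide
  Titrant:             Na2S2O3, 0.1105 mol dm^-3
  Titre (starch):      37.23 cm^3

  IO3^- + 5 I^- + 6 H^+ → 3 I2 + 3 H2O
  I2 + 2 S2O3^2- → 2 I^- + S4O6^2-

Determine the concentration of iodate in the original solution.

0.8633 mol/L

n(S2O3^2-) = 0.03723 × 0.1105 = 4.114 × 10^-3 mol
n(I2) = n(S2O3^2-)/2 = 2.057 × 10^-3 mol
From the 1:3 ratio, n(IO3^-) in the aliquot = 1/3 × 2.057 × 10^-3 = 6.857 × 10^-4 mol
[IO3^-]_dilute = 6.857 × 10^-4 / 0.01991 = 0.03444 mol/L
[IO3^-]_original = 0.03444 × 250.0/9.973 = 0.8633 mol/L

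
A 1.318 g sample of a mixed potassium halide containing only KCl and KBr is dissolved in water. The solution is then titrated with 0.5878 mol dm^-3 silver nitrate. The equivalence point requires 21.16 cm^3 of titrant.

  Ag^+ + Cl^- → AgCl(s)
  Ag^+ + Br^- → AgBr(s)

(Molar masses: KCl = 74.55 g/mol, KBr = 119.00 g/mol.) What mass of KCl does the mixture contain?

0.2719 g

n(AgNO3) = 0.02116 × 0.5878 = 0.01244 mol
Let x = n(KCl), y = n(KBr).
Titrant: 1x + 1y = 0.01244;  mass: 74.55x + 119.00y = 1.318
Solving, x = 3.647 × 10^-3 mol, y = 8.791 × 10^-3 mol
mass of KCl = 3.647 × 10^-3 × 74.55 = 0.2719 g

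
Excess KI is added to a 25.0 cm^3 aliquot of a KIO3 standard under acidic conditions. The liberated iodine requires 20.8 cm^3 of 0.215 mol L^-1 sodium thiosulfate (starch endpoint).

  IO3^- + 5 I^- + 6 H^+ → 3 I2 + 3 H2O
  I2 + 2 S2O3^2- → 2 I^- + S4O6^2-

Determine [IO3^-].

0.0298 mol/L

n(S2O3^2-) = 0.0208 × 0.215 = 4.47 × 10^-3 mol
n(I2) = n(S2O3^2-)/2 = 2.24 × 10^-3 mol
From the 1:3 ratio, n(IO3^-) in the aliquot = 1/3 × 2.24 × 10^-3 = 7.45 × 10^-4 mol
[IO3^-] = 7.45 × 10^-4 / 0.0250 = 0.0298 mol/L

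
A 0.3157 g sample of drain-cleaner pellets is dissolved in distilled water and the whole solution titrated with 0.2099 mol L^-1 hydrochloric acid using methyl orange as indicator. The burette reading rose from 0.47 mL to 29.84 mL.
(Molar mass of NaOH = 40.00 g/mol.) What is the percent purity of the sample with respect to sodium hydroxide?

NaOH + HCl → NaCl + H2O
n(HCl) = 0.02937 L × 0.2099 mol/L = 6.165 × 10^-3 mol
n(NaOH) = 6.165 × 10^-3 mol (1:1 ratio)
mass of NaOH = 6.165 × 10^-3 × 40.00 g/mol = 0.2466 g
% NaOH = 0.2466 / 0.3157 × 100 = 78.11 %

78.11 %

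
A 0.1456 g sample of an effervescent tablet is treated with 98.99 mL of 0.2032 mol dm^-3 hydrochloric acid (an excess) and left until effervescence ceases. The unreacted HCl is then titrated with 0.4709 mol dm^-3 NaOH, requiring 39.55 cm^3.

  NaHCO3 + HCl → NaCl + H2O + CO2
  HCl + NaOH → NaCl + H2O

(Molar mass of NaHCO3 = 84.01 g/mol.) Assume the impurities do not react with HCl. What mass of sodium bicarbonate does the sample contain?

n(HCl) added = 0.09899 × 0.2032 = 0.02011 mol
n(NaOH) used in back-titration = 0.03955 × 0.4709 = 0.01862 mol
n(HCl) left over = 0.01862 mol (1:1 ratio)
n(HCl) consumed by analyte = 0.02011 − 0.01862 = 1.491 × 10^-3 mol
n(NaHCO3) = 1.491 × 10^-3 mol (1:1 ratio)
mass of NaHCO3 = 1.491 × 10^-3 × 84.01 = 0.1252 g

0.1252 g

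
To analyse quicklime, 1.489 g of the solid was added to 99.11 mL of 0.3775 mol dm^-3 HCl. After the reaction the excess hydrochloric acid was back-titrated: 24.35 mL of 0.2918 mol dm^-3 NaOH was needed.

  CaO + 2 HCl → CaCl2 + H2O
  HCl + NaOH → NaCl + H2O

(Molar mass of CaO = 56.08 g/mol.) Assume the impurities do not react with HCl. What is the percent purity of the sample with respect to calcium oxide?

57.08 %

n(HCl) added = 0.09911 × 0.3775 = 0.03741 mol
n(NaOH) used in back-titration = 0.02435 × 0.2918 = 7.105 × 10^-3 mol
n(HCl) left over = 7.105 × 10^-3 mol (1:1 ratio)
n(HCl) consumed by analyte = 0.03741 − 7.105 × 10^-3 = 0.03031 mol
From the 1:2 ratio, n(CaO) = 1/2 × 0.03031 = 0.01515 mol
mass of CaO = 0.01515 × 56.08 = 0.8499 g
% CaO = 0.8499 / 1.489 × 100 = 57.08 %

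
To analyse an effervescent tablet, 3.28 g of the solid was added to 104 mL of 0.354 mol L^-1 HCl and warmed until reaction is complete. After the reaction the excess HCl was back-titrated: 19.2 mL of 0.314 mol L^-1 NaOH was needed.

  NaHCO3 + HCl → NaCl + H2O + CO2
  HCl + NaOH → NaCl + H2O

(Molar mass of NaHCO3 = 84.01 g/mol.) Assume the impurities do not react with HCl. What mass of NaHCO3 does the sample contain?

n(HCl) added = 0.104 × 0.354 = 0.0368 mol
n(NaOH) used in back-titration = 0.0192 × 0.314 = 6.03 × 10^-3 mol
n(HCl) left over = 6.03 × 10^-3 mol (1:1 ratio)
n(HCl) consumed by analyte = 0.0368 − 6.03 × 10^-3 = 0.0308 mol
n(NaHCO3) = 0.0308 mol (1:1 ratio)
mass of NaHCO3 = 0.0308 × 84.01 = 2.59 g

2.59 g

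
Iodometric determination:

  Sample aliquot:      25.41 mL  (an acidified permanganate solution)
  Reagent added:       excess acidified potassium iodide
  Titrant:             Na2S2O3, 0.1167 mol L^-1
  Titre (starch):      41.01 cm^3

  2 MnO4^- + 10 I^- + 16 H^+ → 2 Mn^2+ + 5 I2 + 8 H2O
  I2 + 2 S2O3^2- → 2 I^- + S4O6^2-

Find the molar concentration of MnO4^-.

n(S2O3^2-) = 0.04101 × 0.1167 = 4.786 × 10^-3 mol
n(I2) = n(S2O3^2-)/2 = 2.393 × 10^-3 mol
From the 2:5 ratio, n(MnO4^-) in the aliquot = 2/5 × 2.393 × 10^-3 = 9.572 × 10^-4 mol
[MnO4^-] = 9.572 × 10^-4 / 0.02541 = 0.03767 mol/L

0.03767 mol/L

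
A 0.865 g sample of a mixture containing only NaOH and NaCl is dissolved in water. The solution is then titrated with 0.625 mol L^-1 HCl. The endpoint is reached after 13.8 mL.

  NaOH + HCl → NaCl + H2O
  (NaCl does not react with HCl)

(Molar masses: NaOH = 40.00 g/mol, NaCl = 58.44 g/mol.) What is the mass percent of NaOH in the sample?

39.9 %

n(HCl) = 0.0138 × 0.625 = 8.62 × 10^-3 mol
Let x = n(NaOH), y = n(NaCl).
Titrant: 1x = 8.62 × 10^-3;  mass: 40.00x + 58.44y = 0.865
Solving, x = 8.63 × 10^-3 mol, y = 8.90 × 10^-3 mol
mass of NaOH = 8.63 × 10^-3 × 40.00 = 0.345 g
% NaOH = 0.345 / 0.865 × 100 = 39.9 %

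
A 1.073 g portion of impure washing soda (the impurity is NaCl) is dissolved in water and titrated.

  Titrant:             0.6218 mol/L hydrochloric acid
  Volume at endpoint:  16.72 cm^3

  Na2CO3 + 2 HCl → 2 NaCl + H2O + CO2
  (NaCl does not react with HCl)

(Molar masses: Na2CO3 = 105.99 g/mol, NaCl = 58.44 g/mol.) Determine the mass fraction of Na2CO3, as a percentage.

n(HCl) = 0.01672 × 0.6218 = 0.01040 mol
Let x = n(Na2CO3), y = n(NaCl).
Titrant: 2x = 0.01040;  mass: 105.99x + 58.44y = 1.073
Solving, x = 5.198 × 10^-3 mol, y = 8.933 × 10^-3 mol
mass of Na2CO3 = 5.198 × 10^-3 × 105.99 = 0.5510 g
% Na2CO3 = 0.5510 / 1.073 × 100 = 51.35 %

51.35 %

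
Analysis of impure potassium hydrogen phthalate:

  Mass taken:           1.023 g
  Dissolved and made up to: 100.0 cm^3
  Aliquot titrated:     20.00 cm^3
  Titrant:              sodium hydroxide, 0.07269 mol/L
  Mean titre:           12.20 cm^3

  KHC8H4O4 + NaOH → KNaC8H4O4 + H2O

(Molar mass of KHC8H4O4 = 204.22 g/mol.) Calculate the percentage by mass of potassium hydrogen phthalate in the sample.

n(NaOH) per titration = 0.01220 × 0.07269 = 8.868 × 10^-4 mol
n(KHC8H4O4) in each aliquot = 8.868 × 10^-4 mol (1:1 ratio)
n(KHC8H4O4) in the whole flask = 8.868 × 10^-4 × 100.0/20.00 = 4.434 × 10^-3 mol
mass of KHC8H4O4 = 4.434 × 10^-3 × 204.22 = 0.9055 g
% KHC8H4O4 = 0.9055 / 1.023 × 100 = 88.52 %

88.52 %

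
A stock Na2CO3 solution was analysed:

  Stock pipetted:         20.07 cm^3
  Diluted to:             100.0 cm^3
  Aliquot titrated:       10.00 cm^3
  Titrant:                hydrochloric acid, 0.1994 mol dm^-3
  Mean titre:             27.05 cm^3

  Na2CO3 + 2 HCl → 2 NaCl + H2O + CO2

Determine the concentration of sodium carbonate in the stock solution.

n(HCl) = 0.02705 × 0.1994 = 5.394 × 10^-3 mol
From the 1:2 ratio, n(Na2CO3) in the aliquot = 1/2 × 5.394 × 10^-3 = 2.697 × 10^-3 mol
[Na2CO3]_dilute = 2.697 × 10^-3 / 0.01000 = 0.2697 mol/L
Dilution factor = 100.0 / 20.07 = 4.983
[Na2CO3]_stock = 0.2697 × 4.983 = 1.344 mol/L

1.344 mol/L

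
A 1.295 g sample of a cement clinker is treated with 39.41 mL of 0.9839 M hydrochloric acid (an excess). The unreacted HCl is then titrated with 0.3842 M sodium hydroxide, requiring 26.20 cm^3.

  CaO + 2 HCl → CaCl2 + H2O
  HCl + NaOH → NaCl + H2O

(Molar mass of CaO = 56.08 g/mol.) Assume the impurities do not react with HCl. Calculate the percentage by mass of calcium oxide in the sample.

62.16 %

n(HCl) added = 0.03941 × 0.9839 = 0.03878 mol
n(NaOH) used in back-titration = 0.02620 × 0.3842 = 0.01007 mol
n(HCl) left over = 0.01007 mol (1:1 ratio)
n(HCl) consumed by analyte = 0.03878 − 0.01007 = 0.02871 mol
From the 1:2 ratio, n(CaO) = 1/2 × 0.02871 = 0.01435 mol
mass of CaO = 0.01435 × 56.08 = 0.8050 g
% CaO = 0.8050 / 1.295 × 100 = 62.16 %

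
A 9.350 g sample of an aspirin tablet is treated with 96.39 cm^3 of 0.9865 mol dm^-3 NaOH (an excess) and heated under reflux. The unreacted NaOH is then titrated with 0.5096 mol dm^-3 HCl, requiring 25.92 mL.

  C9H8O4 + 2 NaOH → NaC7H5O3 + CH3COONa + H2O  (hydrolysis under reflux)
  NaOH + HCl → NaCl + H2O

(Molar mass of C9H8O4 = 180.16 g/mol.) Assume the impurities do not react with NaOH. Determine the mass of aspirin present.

7.376 g

n(NaOH) added = 0.09639 × 0.9865 = 0.09509 mol
n(HCl) used in back-titration = 0.02592 × 0.5096 = 0.01321 mol
n(NaOH) left over = 0.01321 mol (1:1 ratio)
n(NaOH) consumed by analyte = 0.09509 − 0.01321 = 0.08188 mol
From the 1:2 ratio, n(C9H8O4) = 1/2 × 0.08188 = 0.04094 mol
mass of C9H8O4 = 0.04094 × 180.16 = 7.376 g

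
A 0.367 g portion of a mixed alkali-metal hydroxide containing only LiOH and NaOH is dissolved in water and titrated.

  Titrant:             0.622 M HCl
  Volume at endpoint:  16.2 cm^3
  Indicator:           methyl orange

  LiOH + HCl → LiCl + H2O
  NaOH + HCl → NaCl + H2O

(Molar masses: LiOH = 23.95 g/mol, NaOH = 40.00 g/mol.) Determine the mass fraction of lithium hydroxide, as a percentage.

n(HCl) = 0.0162 × 0.622 = 0.0101 mol
Let x = n(LiOH), y = n(NaOH).
Titrant: 1x + 1y = 0.0101;  mass: 23.95x + 40.00y = 0.367
Solving, x = 2.25 × 10^-3 mol, y = 7.83 × 10^-3 mol
mass of LiOH = 2.25 × 10^-3 × 23.95 = 0.0538 g
% LiOH = 0.0538 / 0.367 × 100 = 14.7 %

14.7 %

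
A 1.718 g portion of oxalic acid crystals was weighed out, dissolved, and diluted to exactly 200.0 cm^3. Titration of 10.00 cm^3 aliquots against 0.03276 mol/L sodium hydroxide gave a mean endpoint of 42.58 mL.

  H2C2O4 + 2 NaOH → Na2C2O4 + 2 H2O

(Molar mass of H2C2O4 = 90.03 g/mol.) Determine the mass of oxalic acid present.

n(NaOH) per titration = 0.04258 × 0.03276 = 1.395 × 10^-3 mol
From the 1:2 ratio, n(H2C2O4) in each aliquot = 1/2 × 1.395 × 10^-3 = 6.975 × 10^-4 mol
n(H2C2O4) in the whole flask = 6.975 × 10^-4 × 200.0/10.00 = 0.01395 mol
mass of H2C2O4 = 0.01395 × 90.03 = 1.256 g

1.256 g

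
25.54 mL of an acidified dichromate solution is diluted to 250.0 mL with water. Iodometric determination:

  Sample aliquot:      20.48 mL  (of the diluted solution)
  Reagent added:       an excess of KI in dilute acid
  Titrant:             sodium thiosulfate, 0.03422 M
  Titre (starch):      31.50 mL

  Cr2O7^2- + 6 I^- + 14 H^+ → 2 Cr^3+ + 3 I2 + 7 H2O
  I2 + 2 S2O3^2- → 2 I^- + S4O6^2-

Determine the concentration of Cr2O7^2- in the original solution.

n(S2O3^2-) = 0.03150 × 0.03422 = 1.078 × 10^-3 mol
n(I2) = n(S2O3^2-)/2 = 5.390 × 10^-4 mol
From the 1:3 ratio, n(Cr2O7^2-) in the aliquot = 1/3 × 5.390 × 10^-4 = 1.797 × 10^-4 mol
[Cr2O7^2-]_dilute = 1.797 × 10^-4 / 0.02048 = 0.008772 mol/L
[Cr2O7^2-]_original = 0.008772 × 250.0/25.54 = 0.08587 mol/L

0.08587 M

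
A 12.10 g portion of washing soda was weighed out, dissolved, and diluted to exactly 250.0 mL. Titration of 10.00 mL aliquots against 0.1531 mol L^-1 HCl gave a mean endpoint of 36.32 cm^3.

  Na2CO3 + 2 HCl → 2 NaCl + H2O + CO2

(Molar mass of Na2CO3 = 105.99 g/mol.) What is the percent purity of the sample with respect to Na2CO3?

n(HCl) per titration = 0.03632 × 0.1531 = 5.561 × 10^-3 mol
From the 1:2 ratio, n(Na2CO3) in each aliquot = 1/2 × 5.561 × 10^-3 = 2.780 × 10^-3 mol
n(Na2CO3) in the whole flask = 2.780 × 10^-3 × 250.0/10.00 = 0.06951 mol
mass of Na2CO3 = 0.06951 × 105.99 = 7.367 g
% Na2CO3 = 7.367 / 12.10 × 100 = 60.89 %

60.89 %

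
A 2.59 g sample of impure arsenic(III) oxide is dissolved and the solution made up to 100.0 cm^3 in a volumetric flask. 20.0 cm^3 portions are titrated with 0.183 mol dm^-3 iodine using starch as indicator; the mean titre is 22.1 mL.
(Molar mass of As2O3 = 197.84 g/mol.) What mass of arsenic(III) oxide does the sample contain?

As2O3 + 2 I2 + 2 H2O → As2O5 + 4 HI
n(I2) per titration = 0.0221 × 0.183 = 4.04 × 10^-3 mol
From the 1:2 ratio, n(As2O3) in each aliquot = 1/2 × 4.04 × 10^-3 = 2.02 × 10^-3 mol
n(As2O3) in the whole flask = 2.02 × 10^-3 × 100.0/20.0 = 0.0101 mol
mass of As2O3 = 0.0101 × 197.84 = 2.00 g

2.00 g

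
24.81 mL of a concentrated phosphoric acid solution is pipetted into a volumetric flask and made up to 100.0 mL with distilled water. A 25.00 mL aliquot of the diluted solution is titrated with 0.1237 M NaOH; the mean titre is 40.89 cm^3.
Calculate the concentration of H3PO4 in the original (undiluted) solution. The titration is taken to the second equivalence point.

H3PO4 + 2 NaOH → Na2HPO4 + 2 H2O
n(NaOH) = 0.04089 × 0.1237 = 5.058 × 10^-3 mol
From the 1:2 ratio, n(H3PO4) in the aliquot = 1/2 × 5.058 × 10^-3 = 2.529 × 10^-3 mol
[H3PO4]_dilute = 2.529 × 10^-3 / 0.02500 = 0.1012 mol/L
Dilution factor = 100.0 / 24.81 = 4.031
[H3PO4]_stock = 0.1012 × 4.031 = 0.4077 mol/L

0.4077 M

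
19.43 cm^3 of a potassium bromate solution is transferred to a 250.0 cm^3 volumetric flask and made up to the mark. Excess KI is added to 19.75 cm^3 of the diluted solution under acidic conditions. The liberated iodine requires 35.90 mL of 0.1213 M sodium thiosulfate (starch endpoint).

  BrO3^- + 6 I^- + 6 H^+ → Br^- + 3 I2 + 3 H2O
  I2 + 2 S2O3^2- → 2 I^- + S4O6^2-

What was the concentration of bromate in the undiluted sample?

0.4728 M

n(S2O3^2-) = 0.03590 × 0.1213 = 4.355 × 10^-3 mol
n(I2) = n(S2O3^2-)/2 = 2.177 × 10^-3 mol
From the 1:3 ratio, n(BrO3^-) in the aliquot = 1/3 × 2.177 × 10^-3 = 7.258 × 10^-4 mol
[BrO3^-]_dilute = 7.258 × 10^-4 / 0.01975 = 0.03675 mol/L
[BrO3^-]_original = 0.03675 × 250.0/19.43 = 0.4728 mol/L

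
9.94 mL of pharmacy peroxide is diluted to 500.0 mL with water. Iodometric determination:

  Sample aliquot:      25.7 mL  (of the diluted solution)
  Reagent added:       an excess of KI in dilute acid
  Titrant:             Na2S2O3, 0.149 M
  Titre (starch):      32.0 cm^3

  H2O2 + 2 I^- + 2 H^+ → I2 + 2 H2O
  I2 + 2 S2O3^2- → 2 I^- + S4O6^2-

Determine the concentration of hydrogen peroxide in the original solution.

4.67 M

n(S2O3^2-) = 0.0320 × 0.149 = 4.77 × 10^-3 mol
n(I2) = n(S2O3^2-)/2 = 2.38 × 10^-3 mol
n(H2O2) in the aliquot = 2.38 × 10^-3 mol (1:1 ratio)
[H2O2]_dilute = 2.38 × 10^-3 / 0.0257 = 0.0928 mol/L
[H2O2]_original = 0.0928 × 500.0/9.94 = 4.67 mol/L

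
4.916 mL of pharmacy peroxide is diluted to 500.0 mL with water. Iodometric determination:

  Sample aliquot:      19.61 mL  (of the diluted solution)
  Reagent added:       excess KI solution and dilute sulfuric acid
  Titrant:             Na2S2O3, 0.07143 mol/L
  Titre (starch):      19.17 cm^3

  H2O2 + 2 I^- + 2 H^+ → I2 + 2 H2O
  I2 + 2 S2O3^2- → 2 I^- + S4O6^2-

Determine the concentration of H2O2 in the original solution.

n(S2O3^2-) = 0.01917 × 0.07143 = 1.369 × 10^-3 mol
n(I2) = n(S2O3^2-)/2 = 6.847 × 10^-4 mol
n(H2O2) in the aliquot = 6.847 × 10^-4 mol (1:1 ratio)
[H2O2]_dilute = 6.847 × 10^-4 / 0.01961 = 0.03491 mol/L
[H2O2]_original = 0.03491 × 500.0/4.916 = 3.551 mol/L

3.551 mol/L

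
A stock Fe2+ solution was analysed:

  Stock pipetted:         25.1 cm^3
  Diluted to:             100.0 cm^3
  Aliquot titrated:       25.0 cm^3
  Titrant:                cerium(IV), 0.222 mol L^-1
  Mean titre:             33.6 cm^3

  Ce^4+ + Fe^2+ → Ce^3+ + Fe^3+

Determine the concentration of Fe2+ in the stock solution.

1.19 mol/L

n(Ce4+) = 0.0336 × 0.222 = 7.46 × 10^-3 mol
n(Fe2+) in the aliquot = 7.46 × 10^-3 mol (1:1 ratio)
[Fe2+]_dilute = 7.46 × 10^-3 / 0.0250 = 0.298 mol/L
Dilution factor = 100.0 / 25.1 = 3.984
[Fe2+]_stock = 0.298 × 3.984 = 1.19 mol/L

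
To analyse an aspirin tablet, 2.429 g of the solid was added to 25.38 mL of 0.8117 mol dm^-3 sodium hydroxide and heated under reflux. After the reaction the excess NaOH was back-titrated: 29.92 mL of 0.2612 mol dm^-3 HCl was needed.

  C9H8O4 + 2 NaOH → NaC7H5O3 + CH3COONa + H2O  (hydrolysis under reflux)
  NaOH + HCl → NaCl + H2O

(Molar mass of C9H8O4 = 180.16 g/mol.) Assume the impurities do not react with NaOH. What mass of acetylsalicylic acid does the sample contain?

1.152 g

n(NaOH) added = 0.02538 × 0.8117 = 0.02060 mol
n(HCl) used in back-titration = 0.02992 × 0.2612 = 7.815 × 10^-3 mol
n(NaOH) left over = 7.815 × 10^-3 mol (1:1 ratio)
n(NaOH) consumed by analyte = 0.02060 − 7.815 × 10^-3 = 0.01279 mol
From the 1:2 ratio, n(C9H8O4) = 1/2 × 0.01279 = 6.393 × 10^-3 mol
mass of C9H8O4 = 6.393 × 10^-3 × 180.16 = 1.152 g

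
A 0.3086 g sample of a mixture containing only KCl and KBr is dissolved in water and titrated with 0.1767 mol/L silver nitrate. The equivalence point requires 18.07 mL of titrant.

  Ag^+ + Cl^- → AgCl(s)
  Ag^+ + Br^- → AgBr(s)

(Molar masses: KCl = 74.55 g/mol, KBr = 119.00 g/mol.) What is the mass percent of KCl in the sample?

n(AgNO3) = 0.01807 × 0.1767 = 3.193 × 10^-3 mol
Let x = n(KCl), y = n(KBr).
Titrant: 1x + 1y = 3.193 × 10^-3;  mass: 74.55x + 119.00y = 0.3086
Solving, x = 1.605 × 10^-3 mol, y = 1.587 × 10^-3 mol
mass of KCl = 1.605 × 10^-3 × 74.55 = 0.1197 g
% KCl = 0.1197 / 0.3086 × 100 = 38.78 %

38.78 %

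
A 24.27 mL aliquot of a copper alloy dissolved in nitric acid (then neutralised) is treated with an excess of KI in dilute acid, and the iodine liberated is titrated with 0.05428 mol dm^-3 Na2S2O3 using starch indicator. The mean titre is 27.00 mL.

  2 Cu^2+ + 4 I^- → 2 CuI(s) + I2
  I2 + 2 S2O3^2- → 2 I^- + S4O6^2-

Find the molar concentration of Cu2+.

0.06039 mol/L

n(S2O3^2-) = 0.02700 × 0.05428 = 1.466 × 10^-3 mol
n(I2) = n(S2O3^2-)/2 = 7.328 × 10^-4 mol
From the 2:1 ratio, n(Cu2+) in the aliquot = 2/1 × 7.328 × 10^-4 = 1.466 × 10^-3 mol
[Cu2+] = 1.466 × 10^-3 / 0.02427 = 0.06039 mol/L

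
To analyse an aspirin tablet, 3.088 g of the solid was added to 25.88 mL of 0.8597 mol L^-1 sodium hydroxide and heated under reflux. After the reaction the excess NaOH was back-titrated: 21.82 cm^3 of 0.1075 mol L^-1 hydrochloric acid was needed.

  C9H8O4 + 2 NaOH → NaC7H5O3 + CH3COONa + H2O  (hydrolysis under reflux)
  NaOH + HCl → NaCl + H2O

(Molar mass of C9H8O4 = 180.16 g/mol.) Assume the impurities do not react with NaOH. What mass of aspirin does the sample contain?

n(NaOH) added = 0.02588 × 0.8597 = 0.02225 mol
n(HCl) used in back-titration = 0.02182 × 0.1075 = 2.346 × 10^-3 mol
n(NaOH) left over = 2.346 × 10^-3 mol (1:1 ratio)
n(NaOH) consumed by analyte = 0.02225 − 2.346 × 10^-3 = 0.01990 mol
From the 1:2 ratio, n(C9H8O4) = 1/2 × 0.01990 = 9.952 × 10^-3 mol
mass of C9H8O4 = 9.952 × 10^-3 × 180.16 = 1.793 g

1.793 g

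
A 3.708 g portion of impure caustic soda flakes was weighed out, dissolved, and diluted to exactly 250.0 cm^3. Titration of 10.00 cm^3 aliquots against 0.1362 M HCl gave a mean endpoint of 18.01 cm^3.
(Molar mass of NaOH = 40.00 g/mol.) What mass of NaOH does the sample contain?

NaOH + HCl → NaCl + H2O
n(HCl) per titration = 0.01801 × 0.1362 = 2.453 × 10^-3 mol
n(NaOH) in each aliquot = 2.453 × 10^-3 mol (1:1 ratio)
n(NaOH) in the whole flask = 2.453 × 10^-3 × 250.0/10.00 = 0.06132 mol
mass of NaOH = 0.06132 × 40.00 = 2.453 g

2.453 g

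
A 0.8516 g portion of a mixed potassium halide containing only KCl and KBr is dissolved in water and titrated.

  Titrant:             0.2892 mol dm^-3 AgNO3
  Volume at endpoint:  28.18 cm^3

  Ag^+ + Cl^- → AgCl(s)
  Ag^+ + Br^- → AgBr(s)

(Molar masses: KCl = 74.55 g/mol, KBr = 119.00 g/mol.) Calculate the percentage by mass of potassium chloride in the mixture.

23.28 %

n(AgNO3) = 0.02818 × 0.2892 = 8.150 × 10^-3 mol
Let x = n(KCl), y = n(KBr).
Titrant: 1x + 1y = 8.150 × 10^-3;  mass: 74.55x + 119.00y = 0.8516
Solving, x = 2.659 × 10^-3 mol, y = 5.490 × 10^-3 mol
mass of KCl = 2.659 × 10^-3 × 74.55 = 0.1983 g
% KCl = 0.1983 / 0.8516 × 100 = 23.28 %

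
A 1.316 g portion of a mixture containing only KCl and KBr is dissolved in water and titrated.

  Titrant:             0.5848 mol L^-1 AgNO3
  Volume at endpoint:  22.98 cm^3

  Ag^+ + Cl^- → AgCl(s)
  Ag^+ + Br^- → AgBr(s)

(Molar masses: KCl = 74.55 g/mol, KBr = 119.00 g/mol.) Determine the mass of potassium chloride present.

n(AgNO3) = 0.02298 × 0.5848 = 0.01344 mol
Let x = n(KCl), y = n(KBr).
Titrant: 1x + 1y = 0.01344;  mass: 74.55x + 119.00y = 1.316
Solving, x = 6.371 × 10^-3 mol, y = 7.067 × 10^-3 mol
mass of KCl = 6.371 × 10^-3 × 74.55 = 0.4750 g

0.4750 g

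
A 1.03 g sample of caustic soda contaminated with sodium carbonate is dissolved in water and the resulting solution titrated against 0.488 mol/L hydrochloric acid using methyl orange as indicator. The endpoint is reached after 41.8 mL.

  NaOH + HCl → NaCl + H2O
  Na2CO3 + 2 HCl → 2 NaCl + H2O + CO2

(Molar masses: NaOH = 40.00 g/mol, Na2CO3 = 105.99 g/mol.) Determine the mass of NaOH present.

0.157 g

n(HCl) = 0.0418 × 0.488 = 0.0204 mol
Let x = n(NaOH), y = n(Na2CO3).
Titrant: 1x + 2y = 0.0204;  mass: 40.00x + 105.99y = 1.03
Solving, x = 3.93 × 10^-3 mol, y = 8.24 × 10^-3 mol
mass of NaOH = 3.93 × 10^-3 × 40.00 = 0.157 g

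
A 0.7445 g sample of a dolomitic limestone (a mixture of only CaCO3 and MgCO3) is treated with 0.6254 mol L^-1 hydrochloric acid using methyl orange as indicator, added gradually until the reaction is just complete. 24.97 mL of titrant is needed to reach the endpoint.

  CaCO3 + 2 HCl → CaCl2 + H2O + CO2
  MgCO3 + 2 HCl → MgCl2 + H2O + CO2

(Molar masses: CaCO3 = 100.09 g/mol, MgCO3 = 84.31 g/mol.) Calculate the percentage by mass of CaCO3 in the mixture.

n(HCl) = 0.02497 × 0.6254 = 0.01562 mol
Let x = n(CaCO3), y = n(MgCO3).
Titrant: 2x + 2y = 0.01562;  mass: 100.09x + 84.31y = 0.7445
Solving, x = 5.462 × 10^-3 mol, y = 2.346 × 10^-3 mol
mass of CaCO3 = 5.462 × 10^-3 × 100.09 = 0.5467 g
% CaCO3 = 0.5467 / 0.7445 × 100 = 73.44 %

73.44 %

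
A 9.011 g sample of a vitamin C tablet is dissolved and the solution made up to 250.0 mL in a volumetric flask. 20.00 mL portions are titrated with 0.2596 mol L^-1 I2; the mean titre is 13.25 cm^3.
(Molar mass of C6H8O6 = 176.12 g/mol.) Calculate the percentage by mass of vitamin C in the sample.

C6H8O6 + I2 → C6H6O6 + 2 HI
n(I2) per titration = 0.01325 × 0.2596 = 3.440 × 10^-3 mol
n(C6H8O6) in each aliquot = 3.440 × 10^-3 mol (1:1 ratio)
n(C6H8O6) in the whole flask = 3.440 × 10^-3 × 250.0/20.00 = 0.04300 mol
mass of C6H8O6 = 0.04300 × 176.12 = 7.572 g
% C6H8O6 = 7.572 / 9.011 × 100 = 84.04 %

84.04 %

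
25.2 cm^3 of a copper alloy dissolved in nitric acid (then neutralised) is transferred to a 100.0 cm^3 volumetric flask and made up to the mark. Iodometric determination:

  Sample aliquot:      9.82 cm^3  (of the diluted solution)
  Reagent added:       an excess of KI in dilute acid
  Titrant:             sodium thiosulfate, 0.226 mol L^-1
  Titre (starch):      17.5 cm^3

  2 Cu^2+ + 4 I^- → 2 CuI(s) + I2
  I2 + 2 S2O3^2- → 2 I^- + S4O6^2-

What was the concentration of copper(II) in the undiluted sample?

1.60 mol/L

n(S2O3^2-) = 0.0175 × 0.226 = 3.96 × 10^-3 mol
n(I2) = n(S2O3^2-)/2 = 1.98 × 10^-3 mol
From the 2:1 ratio, n(Cu2+) in the aliquot = 2/1 × 1.98 × 10^-3 = 3.96 × 10^-3 mol
[Cu2+]_dilute = 3.96 × 10^-3 / 0.00982 = 0.403 mol/L
[Cu2+]_original = 0.403 × 100.0/25.2 = 1.60 mol/L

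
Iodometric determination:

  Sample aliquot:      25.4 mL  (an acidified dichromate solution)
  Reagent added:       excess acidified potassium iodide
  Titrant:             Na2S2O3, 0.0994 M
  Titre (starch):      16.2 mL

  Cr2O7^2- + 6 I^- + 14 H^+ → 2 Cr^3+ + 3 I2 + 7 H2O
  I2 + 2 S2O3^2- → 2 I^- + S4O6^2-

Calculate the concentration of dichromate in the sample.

0.0106 M

n(S2O3^2-) = 0.0162 × 0.0994 = 1.61 × 10^-3 mol
n(I2) = n(S2O3^2-)/2 = 8.05 × 10^-4 mol
From the 1:3 ratio, n(Cr2O7^2-) in the aliquot = 1/3 × 8.05 × 10^-4 = 2.68 × 10^-4 mol
[Cr2O7^2-] = 2.68 × 10^-4 / 0.0254 = 0.0106 mol/L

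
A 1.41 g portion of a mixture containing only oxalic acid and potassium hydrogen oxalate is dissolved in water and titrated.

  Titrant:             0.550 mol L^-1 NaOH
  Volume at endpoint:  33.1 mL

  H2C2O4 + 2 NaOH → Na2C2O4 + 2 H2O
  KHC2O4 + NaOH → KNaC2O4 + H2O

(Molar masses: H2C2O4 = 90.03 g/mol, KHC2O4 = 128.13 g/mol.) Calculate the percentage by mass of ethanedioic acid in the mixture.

35.4 %

n(NaOH) = 0.0331 × 0.550 = 0.0182 mol
Let x = n(H2C2O4), y = n(KHC2O4).
Titrant: 2x + 1y = 0.0182;  mass: 90.03x + 128.13y = 1.41
Solving, x = 5.55 × 10^-3 mol, y = 7.10 × 10^-3 mol
mass of H2C2O4 = 5.55 × 10^-3 × 90.03 = 0.500 g
% H2C2O4 = 0.500 / 1.41 × 100 = 35.4 %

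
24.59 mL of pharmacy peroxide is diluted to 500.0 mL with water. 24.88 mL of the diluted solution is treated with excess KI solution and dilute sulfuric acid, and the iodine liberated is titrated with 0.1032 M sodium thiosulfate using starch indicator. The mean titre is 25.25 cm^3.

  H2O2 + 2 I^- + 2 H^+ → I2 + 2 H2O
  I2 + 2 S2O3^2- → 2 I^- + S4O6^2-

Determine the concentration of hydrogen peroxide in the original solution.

n(S2O3^2-) = 0.02525 × 0.1032 = 2.606 × 10^-3 mol
n(I2) = n(S2O3^2-)/2 = 1.303 × 10^-3 mol
n(H2O2) in the aliquot = 1.303 × 10^-3 mol (1:1 ratio)
[H2O2]_dilute = 1.303 × 10^-3 / 0.02488 = 0.05237 mol/L
[H2O2]_original = 0.05237 × 500.0/24.59 = 1.065 mol/L

1.065 M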